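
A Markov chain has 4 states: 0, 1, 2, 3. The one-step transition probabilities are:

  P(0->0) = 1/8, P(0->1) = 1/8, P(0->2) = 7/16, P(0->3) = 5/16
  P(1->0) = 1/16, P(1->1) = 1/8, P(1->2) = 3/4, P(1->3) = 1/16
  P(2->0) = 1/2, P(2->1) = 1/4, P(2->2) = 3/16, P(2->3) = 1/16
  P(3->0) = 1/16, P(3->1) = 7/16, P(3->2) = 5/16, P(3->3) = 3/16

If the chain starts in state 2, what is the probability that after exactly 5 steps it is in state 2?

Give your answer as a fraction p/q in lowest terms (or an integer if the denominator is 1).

Computing P^5 by repeated multiplication:
P^1 =
  0: [1/8, 1/8, 7/16, 5/16]
  1: [1/16, 1/8, 3/4, 1/16]
  2: [1/2, 1/4, 3/16, 1/16]
  3: [1/16, 7/16, 5/16, 3/16]
P^2 =
  0: [67/256, 71/256, 21/64, 17/128]
  1: [101/256, 61/256, 9/32, 11/128]
  2: [45/256, 43/256, 59/128, 25/128]
  3: [13/64, 57/256, 121/256, 13/128]
P^3 =
  0: [911/4096, 425/2048, 1743/4096, 37/256]
  1: [861/4096, 383/2048, 1765/4096, 11/64]
  2: [1127/4096, 499/2048, 1435/4096, 67/512]
  3: [1155/4096, 221/1024, 1541/4096, 129/1024]
P^4 =
  0: [2151/8192, 7319/32768, 12383/32768, 2231/16384]
  1: [541/2048, 7621/32768, 12017/32768, 2237/16384]
  2: [3817/16384, 6871/32768, 13425/32768, 2419/16384]
  3: [8019/32768, 6927/32768, 3237/8192, 2437/16384]
P^5 =
  0: [128053/524288, 28153/131072, 207515/524288, 19027/131072]
  1: [125543/524288, 27985/131072, 210465/524288, 19085/131072]
  2: [134377/524288, 3643/16384, 200355/524288, 18245/131072]
  3: [131423/524288, 57901/262144, 202471/524288, 2331/16384]

(P^5)[2 -> 2] = 200355/524288

Answer: 200355/524288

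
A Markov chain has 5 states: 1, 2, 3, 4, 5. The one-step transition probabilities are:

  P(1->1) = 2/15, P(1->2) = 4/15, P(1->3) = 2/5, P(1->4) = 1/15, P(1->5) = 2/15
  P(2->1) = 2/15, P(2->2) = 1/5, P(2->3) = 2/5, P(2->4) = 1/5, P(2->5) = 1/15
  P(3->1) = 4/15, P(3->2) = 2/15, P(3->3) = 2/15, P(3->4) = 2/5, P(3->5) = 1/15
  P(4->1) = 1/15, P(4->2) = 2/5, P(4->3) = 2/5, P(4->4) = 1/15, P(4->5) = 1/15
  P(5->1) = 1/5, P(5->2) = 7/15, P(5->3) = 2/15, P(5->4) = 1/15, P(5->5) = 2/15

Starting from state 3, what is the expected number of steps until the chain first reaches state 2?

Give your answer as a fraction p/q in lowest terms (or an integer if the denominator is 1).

Let h_i = expected steps to first reach 2 from state i.
Boundary: h_2 = 0.
First-step equations for the other states:
  h_1 = 1 + 2/15*h_1 + 4/15*h_2 + 2/5*h_3 + 1/15*h_4 + 2/15*h_5
  h_3 = 1 + 4/15*h_1 + 2/15*h_2 + 2/15*h_3 + 2/5*h_4 + 1/15*h_5
  h_4 = 1 + 1/15*h_1 + 2/5*h_2 + 2/5*h_3 + 1/15*h_4 + 1/15*h_5
  h_5 = 1 + 1/5*h_1 + 7/15*h_2 + 2/15*h_3 + 1/15*h_4 + 2/15*h_5

Substituting h_2 = 0 and rearranging gives the linear system (I - Q) h = 1:
  [13/15, -2/5, -1/15, -2/15] . (h_1, h_3, h_4, h_5) = 1
  [-4/15, 13/15, -2/5, -1/15] . (h_1, h_3, h_4, h_5) = 1
  [-1/15, -2/5, 14/15, -1/15] . (h_1, h_3, h_4, h_5) = 1
  [-1/5, -2/15, -1/15, 13/15] . (h_1, h_3, h_4, h_5) = 1

Solving yields:
  h_1 = 62925/16987
  h_3 = 68325/16987
  h_4 = 55470/16987
  h_5 = 48900/16987

Starting state is 3, so the expected hitting time is h_3 = 68325/16987.

Answer: 68325/16987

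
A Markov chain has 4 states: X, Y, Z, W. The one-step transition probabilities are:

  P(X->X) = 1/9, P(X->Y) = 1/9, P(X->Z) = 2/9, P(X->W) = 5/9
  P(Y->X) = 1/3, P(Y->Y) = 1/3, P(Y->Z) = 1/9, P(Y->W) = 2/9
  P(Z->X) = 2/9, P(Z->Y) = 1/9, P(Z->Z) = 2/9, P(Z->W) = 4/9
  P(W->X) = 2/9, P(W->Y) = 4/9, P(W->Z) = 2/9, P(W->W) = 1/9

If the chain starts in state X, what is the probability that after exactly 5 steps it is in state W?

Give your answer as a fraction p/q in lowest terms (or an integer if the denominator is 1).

Answer: 18085/59049

Derivation:
Computing P^5 by repeated multiplication:
P^1 =
  X: [1/9, 1/9, 2/9, 5/9]
  Y: [1/3, 1/3, 1/9, 2/9]
  Z: [2/9, 1/9, 2/9, 4/9]
  W: [2/9, 4/9, 2/9, 1/9]
P^2 =
  X: [2/9, 26/81, 17/81, 20/81]
  Y: [2/9, 7/27, 5/27, 1/3]
  Z: [17/81, 23/81, 17/81, 8/27]
  W: [20/81, 20/81, 14/81, 1/3]
P^3 =
  X: [170/729, 193/729, 136/729, 230/729]
  Y: [55/243, 68/243, 47/243, 73/243]
  Z: [56/243, 199/729, 139/729, 223/729]
  W: [2/9, 202/729, 142/729, 223/729]
P^4 =
  X: [1481/6561, 1805/6561, 1265/6561, 670/2187]
  Y: [499/2187, 598/2187, 418/2187, 224/729]
  Z: [1489/6561, 1796/6561, 1259/6561, 2017/6561]
  W: [1498/6561, 1802/6561, 1256/6561, 2005/6561]
P^5 =
  X: [166/729, 16201/59049, 11317/59049, 18085/59049]
  Y: [497/2187, 5399/19683, 3776/19683, 6035/19683]
  Z: [13429/59049, 16204/59049, 11326/59049, 670/2187]
  W: [13426/59049, 16180/59049, 11320/59049, 6041/19683]

(P^5)[X -> W] = 18085/59049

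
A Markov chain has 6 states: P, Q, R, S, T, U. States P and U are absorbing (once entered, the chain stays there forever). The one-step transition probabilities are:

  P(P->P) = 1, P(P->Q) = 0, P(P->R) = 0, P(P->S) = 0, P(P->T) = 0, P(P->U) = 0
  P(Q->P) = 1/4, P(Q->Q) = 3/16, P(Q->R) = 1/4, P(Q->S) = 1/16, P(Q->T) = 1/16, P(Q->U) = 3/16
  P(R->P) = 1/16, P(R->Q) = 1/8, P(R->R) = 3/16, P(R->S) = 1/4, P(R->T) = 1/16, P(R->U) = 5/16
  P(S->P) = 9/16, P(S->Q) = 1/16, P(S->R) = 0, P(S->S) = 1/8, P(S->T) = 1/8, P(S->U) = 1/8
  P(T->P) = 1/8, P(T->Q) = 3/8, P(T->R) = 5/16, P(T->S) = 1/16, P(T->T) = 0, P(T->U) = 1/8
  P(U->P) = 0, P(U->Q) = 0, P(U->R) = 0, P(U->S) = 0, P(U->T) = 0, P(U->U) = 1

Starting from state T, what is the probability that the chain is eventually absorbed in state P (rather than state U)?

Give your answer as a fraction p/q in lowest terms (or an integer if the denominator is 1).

Answer: 405/797

Derivation:
Let a_i = P(absorbed in P | start in state i).
Boundary conditions: a_P = 1, a_U = 0.
For each transient state i, a_i = sum_j P(i->j) * a_j:
  a_Q = 1/4*a_P + 3/16*a_Q + 1/4*a_R + 1/16*a_S + 1/16*a_T + 3/16*a_U
  a_R = 1/16*a_P + 1/8*a_Q + 3/16*a_R + 1/4*a_S + 1/16*a_T + 5/16*a_U
  a_S = 9/16*a_P + 1/16*a_Q + 0*a_R + 1/8*a_S + 1/8*a_T + 1/8*a_U
  a_T = 1/8*a_P + 3/8*a_Q + 5/16*a_R + 1/16*a_S + 0*a_T + 1/8*a_U

Substituting a_P = 1 and a_U = 0, rearrange to (I - Q) a = r where r[i] = P(i -> P):
  [13/16, -1/4, -1/16, -1/16] . (a_Q, a_R, a_S, a_T) = 1/4
  [-1/8, 13/16, -1/4, -1/16] . (a_Q, a_R, a_S, a_T) = 1/16
  [-1/16, 0, 7/8, -1/8] . (a_Q, a_R, a_S, a_T) = 9/16
  [-3/8, -5/16, -1/16, 1] . (a_Q, a_R, a_S, a_T) = 1/8

Solving yields:
  a_Q = 2141/3985
  a_R = 1716/3985
  a_S = 3004/3985
  a_T = 405/797

Starting state is T, so the absorption probability is a_T = 405/797.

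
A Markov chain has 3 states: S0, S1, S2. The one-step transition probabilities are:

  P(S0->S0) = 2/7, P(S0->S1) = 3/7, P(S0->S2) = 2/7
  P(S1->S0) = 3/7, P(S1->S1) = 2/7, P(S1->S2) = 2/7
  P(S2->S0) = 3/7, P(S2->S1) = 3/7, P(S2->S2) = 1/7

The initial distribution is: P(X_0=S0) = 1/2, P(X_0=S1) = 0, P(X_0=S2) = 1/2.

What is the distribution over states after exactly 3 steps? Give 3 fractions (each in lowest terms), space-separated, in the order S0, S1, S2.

Propagating the distribution step by step (d_{t+1} = d_t * P):
d_0 = (S0=1/2, S1=0, S2=1/2)
  d_1[S0] = 1/2*2/7 + 0*3/7 + 1/2*3/7 = 5/14
  d_1[S1] = 1/2*3/7 + 0*2/7 + 1/2*3/7 = 3/7
  d_1[S2] = 1/2*2/7 + 0*2/7 + 1/2*1/7 = 3/14
d_1 = (S0=5/14, S1=3/7, S2=3/14)
  d_2[S0] = 5/14*2/7 + 3/7*3/7 + 3/14*3/7 = 37/98
  d_2[S1] = 5/14*3/7 + 3/7*2/7 + 3/14*3/7 = 18/49
  d_2[S2] = 5/14*2/7 + 3/7*2/7 + 3/14*1/7 = 25/98
d_2 = (S0=37/98, S1=18/49, S2=25/98)
  d_3[S0] = 37/98*2/7 + 18/49*3/7 + 25/98*3/7 = 257/686
  d_3[S1] = 37/98*3/7 + 18/49*2/7 + 25/98*3/7 = 129/343
  d_3[S2] = 37/98*2/7 + 18/49*2/7 + 25/98*1/7 = 171/686
d_3 = (S0=257/686, S1=129/343, S2=171/686)

Answer: 257/686 129/343 171/686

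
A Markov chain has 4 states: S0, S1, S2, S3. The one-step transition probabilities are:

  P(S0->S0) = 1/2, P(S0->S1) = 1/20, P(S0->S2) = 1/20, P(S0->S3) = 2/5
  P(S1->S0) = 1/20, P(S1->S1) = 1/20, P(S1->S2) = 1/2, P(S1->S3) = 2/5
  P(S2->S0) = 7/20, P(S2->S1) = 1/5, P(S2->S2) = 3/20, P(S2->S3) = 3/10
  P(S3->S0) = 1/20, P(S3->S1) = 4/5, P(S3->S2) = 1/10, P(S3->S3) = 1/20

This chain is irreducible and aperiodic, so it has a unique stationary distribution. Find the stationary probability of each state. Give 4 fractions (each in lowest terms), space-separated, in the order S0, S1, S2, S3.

Answer: 1949/9301 2723/9301 2023/9301 2606/9301

Derivation:
The stationary distribution satisfies pi = pi * P, i.e.:
  pi_S0 = 1/2*pi_S0 + 1/20*pi_S1 + 7/20*pi_S2 + 1/20*pi_S3
  pi_S1 = 1/20*pi_S0 + 1/20*pi_S1 + 1/5*pi_S2 + 4/5*pi_S3
  pi_S2 = 1/20*pi_S0 + 1/2*pi_S1 + 3/20*pi_S2 + 1/10*pi_S3
  pi_S3 = 2/5*pi_S0 + 2/5*pi_S1 + 3/10*pi_S2 + 1/20*pi_S3
with normalization: pi_S0 + pi_S1 + pi_S2 + pi_S3 = 1.

Using the first 3 balance equations plus normalization, the linear system A*pi = b is:
  [-1/2, 1/20, 7/20, 1/20] . pi = 0
  [1/20, -19/20, 1/5, 4/5] . pi = 0
  [1/20, 1/2, -17/20, 1/10] . pi = 0
  [1, 1, 1, 1] . pi = 1

Solving yields:
  pi_S0 = 1949/9301
  pi_S1 = 2723/9301
  pi_S2 = 2023/9301
  pi_S3 = 2606/9301

Verification (pi * P):
  1949/9301*1/2 + 2723/9301*1/20 + 2023/9301*7/20 + 2606/9301*1/20 = 1949/9301 = pi_S0  (ok)
  1949/9301*1/20 + 2723/9301*1/20 + 2023/9301*1/5 + 2606/9301*4/5 = 2723/9301 = pi_S1  (ok)
  1949/9301*1/20 + 2723/9301*1/2 + 2023/9301*3/20 + 2606/9301*1/10 = 2023/9301 = pi_S2  (ok)
  1949/9301*2/5 + 2723/9301*2/5 + 2023/9301*3/10 + 2606/9301*1/20 = 2606/9301 = pi_S3  (ok)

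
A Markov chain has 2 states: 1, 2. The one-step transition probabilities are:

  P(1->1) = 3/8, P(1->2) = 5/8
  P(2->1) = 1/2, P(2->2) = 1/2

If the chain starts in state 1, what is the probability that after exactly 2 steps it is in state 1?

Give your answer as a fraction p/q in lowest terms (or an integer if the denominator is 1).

Answer: 29/64

Derivation:
Computing P^2 by repeated multiplication:
P^1 =
  1: [3/8, 5/8]
  2: [1/2, 1/2]
P^2 =
  1: [29/64, 35/64]
  2: [7/16, 9/16]

(P^2)[1 -> 1] = 29/64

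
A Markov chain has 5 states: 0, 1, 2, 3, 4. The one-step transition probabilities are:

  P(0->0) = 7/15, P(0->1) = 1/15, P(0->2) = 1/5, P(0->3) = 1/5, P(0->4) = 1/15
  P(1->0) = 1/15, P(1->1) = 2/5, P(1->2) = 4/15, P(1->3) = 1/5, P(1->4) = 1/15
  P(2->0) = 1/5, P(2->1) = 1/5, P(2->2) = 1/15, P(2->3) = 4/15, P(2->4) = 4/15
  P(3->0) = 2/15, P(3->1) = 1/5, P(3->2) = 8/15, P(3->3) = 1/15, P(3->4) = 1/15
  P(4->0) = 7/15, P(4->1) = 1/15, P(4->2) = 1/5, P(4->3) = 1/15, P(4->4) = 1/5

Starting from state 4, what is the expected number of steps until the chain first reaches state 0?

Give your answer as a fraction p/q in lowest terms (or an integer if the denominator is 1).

Answer: 6828/1997

Derivation:
Let h_i = expected steps to first reach 0 from state i.
Boundary: h_0 = 0.
First-step equations for the other states:
  h_1 = 1 + 1/15*h_0 + 2/5*h_1 + 4/15*h_2 + 1/5*h_3 + 1/15*h_4
  h_2 = 1 + 1/5*h_0 + 1/5*h_1 + 1/15*h_2 + 4/15*h_3 + 4/15*h_4
  h_3 = 1 + 2/15*h_0 + 1/5*h_1 + 8/15*h_2 + 1/15*h_3 + 1/15*h_4
  h_4 = 1 + 7/15*h_0 + 1/15*h_1 + 1/5*h_2 + 1/15*h_3 + 1/5*h_4

Substituting h_0 = 0 and rearranging gives the linear system (I - Q) h = 1:
  [3/5, -4/15, -1/5, -1/15] . (h_1, h_2, h_3, h_4) = 1
  [-1/5, 14/15, -4/15, -4/15] . (h_1, h_2, h_3, h_4) = 1
  [-1/5, -8/15, 14/15, -1/15] . (h_1, h_2, h_3, h_4) = 1
  [-1/15, -1/5, -1/15, 4/5] . (h_1, h_2, h_3, h_4) = 1

Solving yields:
  h_1 = 12003/1997
  h_2 = 9738/1997
  h_3 = 10764/1997
  h_4 = 6828/1997

Starting state is 4, so the expected hitting time is h_4 = 6828/1997.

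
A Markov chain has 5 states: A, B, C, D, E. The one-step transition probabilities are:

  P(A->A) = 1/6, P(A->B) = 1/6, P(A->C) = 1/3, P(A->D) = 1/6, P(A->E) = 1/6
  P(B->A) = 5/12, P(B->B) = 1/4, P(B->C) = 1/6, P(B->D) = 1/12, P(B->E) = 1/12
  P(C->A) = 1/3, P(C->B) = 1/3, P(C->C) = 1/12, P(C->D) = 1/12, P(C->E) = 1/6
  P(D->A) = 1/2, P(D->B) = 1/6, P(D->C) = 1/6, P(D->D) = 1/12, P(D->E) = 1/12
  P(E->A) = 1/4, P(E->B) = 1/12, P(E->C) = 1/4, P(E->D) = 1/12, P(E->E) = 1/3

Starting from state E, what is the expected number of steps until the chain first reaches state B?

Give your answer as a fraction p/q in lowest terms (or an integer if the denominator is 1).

Let h_i = expected steps to first reach B from state i.
Boundary: h_B = 0.
First-step equations for the other states:
  h_A = 1 + 1/6*h_A + 1/6*h_B + 1/3*h_C + 1/6*h_D + 1/6*h_E
  h_C = 1 + 1/3*h_A + 1/3*h_B + 1/12*h_C + 1/12*h_D + 1/6*h_E
  h_D = 1 + 1/2*h_A + 1/6*h_B + 1/6*h_C + 1/12*h_D + 1/12*h_E
  h_E = 1 + 1/4*h_A + 1/12*h_B + 1/4*h_C + 1/12*h_D + 1/3*h_E

Substituting h_B = 0 and rearranging gives the linear system (I - Q) h = 1:
  [5/6, -1/3, -1/6, -1/6] . (h_A, h_C, h_D, h_E) = 1
  [-1/3, 11/12, -1/12, -1/6] . (h_A, h_C, h_D, h_E) = 1
  [-1/2, -1/6, 11/12, -1/12] . (h_A, h_C, h_D, h_E) = 1
  [-1/4, -1/4, -1/12, 2/3] . (h_A, h_C, h_D, h_E) = 1

Solving yields:
  h_A = 1437/274
  h_C = 4977/1096
  h_D = 5817/1096
  h_E = 6393/1096

Starting state is E, so the expected hitting time is h_E = 6393/1096.

Answer: 6393/1096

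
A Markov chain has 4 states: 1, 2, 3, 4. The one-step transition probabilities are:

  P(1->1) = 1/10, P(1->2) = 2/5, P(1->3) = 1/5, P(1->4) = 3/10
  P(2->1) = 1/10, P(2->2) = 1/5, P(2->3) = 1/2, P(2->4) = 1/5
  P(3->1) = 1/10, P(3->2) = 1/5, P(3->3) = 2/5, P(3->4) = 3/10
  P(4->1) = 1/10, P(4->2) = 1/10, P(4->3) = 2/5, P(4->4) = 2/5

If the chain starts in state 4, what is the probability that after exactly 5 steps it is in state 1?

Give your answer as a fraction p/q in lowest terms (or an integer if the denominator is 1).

Computing P^5 by repeated multiplication:
P^1 =
  1: [1/10, 2/5, 1/5, 3/10]
  2: [1/10, 1/5, 1/2, 1/5]
  3: [1/10, 1/5, 2/5, 3/10]
  4: [1/10, 1/10, 2/5, 2/5]
P^2 =
  1: [1/10, 19/100, 21/50, 29/100]
  2: [1/10, 1/5, 2/5, 3/10]
  3: [1/10, 19/100, 2/5, 31/100]
  4: [1/10, 9/50, 39/100, 33/100]
P^3 =
  1: [1/10, 191/1000, 399/1000, 31/100]
  2: [1/10, 19/100, 2/5, 31/100]
  3: [1/10, 189/1000, 399/1000, 39/125]
  4: [1/10, 187/1000, 199/500, 63/200]
P^4 =
  1: [1/10, 189/1000, 3991/10000, 3119/10000]
  2: [1/10, 189/1000, 399/1000, 39/125]
  3: [1/10, 118/625, 3989/10000, 3123/10000]
  4: [1/10, 377/2000, 3987/10000, 391/1250]
P^5 =
  1: [1/10, 18881/100000, 3989/10000, 31229/100000]
  2: [1/10, 118/625, 3989/10000, 3123/10000]
  3: [1/10, 18877/100000, 2493/6250, 6247/20000]
  4: [1/10, 2359/12500, 7977/20000, 31243/100000]

(P^5)[4 -> 1] = 1/10

Answer: 1/10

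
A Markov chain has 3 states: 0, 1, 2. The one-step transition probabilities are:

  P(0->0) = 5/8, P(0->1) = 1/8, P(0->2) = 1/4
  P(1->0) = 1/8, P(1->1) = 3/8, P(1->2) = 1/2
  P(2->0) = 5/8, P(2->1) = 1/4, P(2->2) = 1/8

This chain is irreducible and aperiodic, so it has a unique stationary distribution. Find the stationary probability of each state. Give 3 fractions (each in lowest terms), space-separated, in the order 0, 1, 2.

The stationary distribution satisfies pi = pi * P, i.e.:
  pi_0 = 5/8*pi_0 + 1/8*pi_1 + 5/8*pi_2
  pi_1 = 1/8*pi_0 + 3/8*pi_1 + 1/4*pi_2
  pi_2 = 1/4*pi_0 + 1/2*pi_1 + 1/8*pi_2
with normalization: pi_0 + pi_1 + pi_2 = 1.

Using the first 2 balance equations plus normalization, the linear system A*pi = b is:
  [-3/8, 1/8, 5/8] . pi = 0
  [1/8, -5/8, 1/4] . pi = 0
  [1, 1, 1] . pi = 1

Solving yields:
  pi_0 = 27/52
  pi_1 = 11/52
  pi_2 = 7/26

Verification (pi * P):
  27/52*5/8 + 11/52*1/8 + 7/26*5/8 = 27/52 = pi_0  (ok)
  27/52*1/8 + 11/52*3/8 + 7/26*1/4 = 11/52 = pi_1  (ok)
  27/52*1/4 + 11/52*1/2 + 7/26*1/8 = 7/26 = pi_2  (ok)

Answer: 27/52 11/52 7/26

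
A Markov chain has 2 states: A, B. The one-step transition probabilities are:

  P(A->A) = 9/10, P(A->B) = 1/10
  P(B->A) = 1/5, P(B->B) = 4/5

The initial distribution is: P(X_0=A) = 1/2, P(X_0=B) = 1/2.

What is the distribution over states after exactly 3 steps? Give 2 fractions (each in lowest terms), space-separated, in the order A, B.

Answer: 1219/2000 781/2000

Derivation:
Propagating the distribution step by step (d_{t+1} = d_t * P):
d_0 = (A=1/2, B=1/2)
  d_1[A] = 1/2*9/10 + 1/2*1/5 = 11/20
  d_1[B] = 1/2*1/10 + 1/2*4/5 = 9/20
d_1 = (A=11/20, B=9/20)
  d_2[A] = 11/20*9/10 + 9/20*1/5 = 117/200
  d_2[B] = 11/20*1/10 + 9/20*4/5 = 83/200
d_2 = (A=117/200, B=83/200)
  d_3[A] = 117/200*9/10 + 83/200*1/5 = 1219/2000
  d_3[B] = 117/200*1/10 + 83/200*4/5 = 781/2000
d_3 = (A=1219/2000, B=781/2000)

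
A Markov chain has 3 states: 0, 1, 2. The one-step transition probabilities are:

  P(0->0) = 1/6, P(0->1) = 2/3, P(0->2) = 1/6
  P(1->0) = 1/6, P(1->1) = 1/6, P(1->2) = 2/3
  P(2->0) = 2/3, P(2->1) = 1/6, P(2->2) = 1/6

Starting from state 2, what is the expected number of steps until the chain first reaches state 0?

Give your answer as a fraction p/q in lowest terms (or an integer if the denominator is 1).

Answer: 12/7

Derivation:
Let h_i = expected steps to first reach 0 from state i.
Boundary: h_0 = 0.
First-step equations for the other states:
  h_1 = 1 + 1/6*h_0 + 1/6*h_1 + 2/3*h_2
  h_2 = 1 + 2/3*h_0 + 1/6*h_1 + 1/6*h_2

Substituting h_0 = 0 and rearranging gives the linear system (I - Q) h = 1:
  [5/6, -2/3] . (h_1, h_2) = 1
  [-1/6, 5/6] . (h_1, h_2) = 1

Solving yields:
  h_1 = 18/7
  h_2 = 12/7

Starting state is 2, so the expected hitting time is h_2 = 12/7.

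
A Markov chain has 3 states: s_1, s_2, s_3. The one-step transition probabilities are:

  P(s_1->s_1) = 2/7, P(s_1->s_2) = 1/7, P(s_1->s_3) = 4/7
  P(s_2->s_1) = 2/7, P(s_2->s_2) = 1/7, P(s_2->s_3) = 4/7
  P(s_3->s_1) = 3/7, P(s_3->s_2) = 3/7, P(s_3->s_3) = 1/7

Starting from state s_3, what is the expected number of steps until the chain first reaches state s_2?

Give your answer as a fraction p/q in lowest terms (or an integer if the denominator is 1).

Let h_i = expected steps to first reach s_2 from state i.
Boundary: h_s_2 = 0.
First-step equations for the other states:
  h_s_1 = 1 + 2/7*h_s_1 + 1/7*h_s_2 + 4/7*h_s_3
  h_s_3 = 1 + 3/7*h_s_1 + 3/7*h_s_2 + 1/7*h_s_3

Substituting h_s_2 = 0 and rearranging gives the linear system (I - Q) h = 1:
  [5/7, -4/7] . (h_s_1, h_s_3) = 1
  [-3/7, 6/7] . (h_s_1, h_s_3) = 1

Solving yields:
  h_s_1 = 35/9
  h_s_3 = 28/9

Starting state is s_3, so the expected hitting time is h_s_3 = 28/9.

Answer: 28/9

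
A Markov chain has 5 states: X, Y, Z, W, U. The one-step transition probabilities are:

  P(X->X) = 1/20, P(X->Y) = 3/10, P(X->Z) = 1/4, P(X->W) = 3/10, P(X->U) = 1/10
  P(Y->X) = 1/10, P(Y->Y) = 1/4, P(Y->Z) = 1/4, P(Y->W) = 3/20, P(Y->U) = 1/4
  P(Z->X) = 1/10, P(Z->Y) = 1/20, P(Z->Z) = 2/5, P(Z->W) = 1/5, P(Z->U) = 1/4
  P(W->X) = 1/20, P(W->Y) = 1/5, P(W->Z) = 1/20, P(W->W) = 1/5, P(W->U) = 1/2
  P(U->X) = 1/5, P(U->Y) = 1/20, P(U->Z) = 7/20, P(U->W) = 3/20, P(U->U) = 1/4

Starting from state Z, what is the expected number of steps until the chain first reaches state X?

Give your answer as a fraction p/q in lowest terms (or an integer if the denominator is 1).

Answer: 1635/197

Derivation:
Let h_i = expected steps to first reach X from state i.
Boundary: h_X = 0.
First-step equations for the other states:
  h_Y = 1 + 1/10*h_X + 1/4*h_Y + 1/4*h_Z + 3/20*h_W + 1/4*h_U
  h_Z = 1 + 1/10*h_X + 1/20*h_Y + 2/5*h_Z + 1/5*h_W + 1/4*h_U
  h_W = 1 + 1/20*h_X + 1/5*h_Y + 1/20*h_Z + 1/5*h_W + 1/2*h_U
  h_U = 1 + 1/5*h_X + 1/20*h_Y + 7/20*h_Z + 3/20*h_W + 1/4*h_U

Substituting h_X = 0 and rearranging gives the linear system (I - Q) h = 1:
  [3/4, -1/4, -3/20, -1/4] . (h_Y, h_Z, h_W, h_U) = 1
  [-1/20, 3/5, -1/5, -1/4] . (h_Y, h_Z, h_W, h_U) = 1
  [-1/5, -1/20, 4/5, -1/2] . (h_Y, h_Z, h_W, h_U) = 1
  [-1/20, -7/20, -3/20, 3/4] . (h_Y, h_Z, h_W, h_U) = 1

Solving yields:
  h_Y = 3265/394
  h_Z = 1635/197
  h_W = 1675/197
  h_U = 2939/394

Starting state is Z, so the expected hitting time is h_Z = 1635/197.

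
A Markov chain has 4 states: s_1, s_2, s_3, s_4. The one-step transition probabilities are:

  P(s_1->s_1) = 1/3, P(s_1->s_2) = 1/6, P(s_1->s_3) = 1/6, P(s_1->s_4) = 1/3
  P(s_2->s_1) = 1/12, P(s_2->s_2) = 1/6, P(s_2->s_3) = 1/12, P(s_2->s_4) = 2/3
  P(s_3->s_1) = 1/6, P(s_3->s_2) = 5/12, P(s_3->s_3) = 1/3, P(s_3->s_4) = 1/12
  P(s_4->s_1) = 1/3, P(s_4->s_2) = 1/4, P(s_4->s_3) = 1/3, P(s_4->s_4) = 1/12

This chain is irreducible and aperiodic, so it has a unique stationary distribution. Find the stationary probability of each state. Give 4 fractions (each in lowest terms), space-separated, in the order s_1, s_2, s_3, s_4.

The stationary distribution satisfies pi = pi * P, i.e.:
  pi_s_1 = 1/3*pi_s_1 + 1/12*pi_s_2 + 1/6*pi_s_3 + 1/3*pi_s_4
  pi_s_2 = 1/6*pi_s_1 + 1/6*pi_s_2 + 5/12*pi_s_3 + 1/4*pi_s_4
  pi_s_3 = 1/6*pi_s_1 + 1/12*pi_s_2 + 1/3*pi_s_3 + 1/3*pi_s_4
  pi_s_4 = 1/3*pi_s_1 + 2/3*pi_s_2 + 1/12*pi_s_3 + 1/12*pi_s_4
with normalization: pi_s_1 + pi_s_2 + pi_s_3 + pi_s_4 = 1.

Using the first 3 balance equations plus normalization, the linear system A*pi = b is:
  [-2/3, 1/12, 1/6, 1/3] . pi = 0
  [1/6, -5/6, 5/12, 1/4] . pi = 0
  [1/6, 1/12, -2/3, 1/3] . pi = 0
  [1, 1, 1, 1] . pi = 1

Solving yields:
  pi_s_1 = 43/185
  pi_s_2 = 46/185
  pi_s_3 = 43/185
  pi_s_4 = 53/185

Verification (pi * P):
  43/185*1/3 + 46/185*1/12 + 43/185*1/6 + 53/185*1/3 = 43/185 = pi_s_1  (ok)
  43/185*1/6 + 46/185*1/6 + 43/185*5/12 + 53/185*1/4 = 46/185 = pi_s_2  (ok)
  43/185*1/6 + 46/185*1/12 + 43/185*1/3 + 53/185*1/3 = 43/185 = pi_s_3  (ok)
  43/185*1/3 + 46/185*2/3 + 43/185*1/12 + 53/185*1/12 = 53/185 = pi_s_4  (ok)

Answer: 43/185 46/185 43/185 53/185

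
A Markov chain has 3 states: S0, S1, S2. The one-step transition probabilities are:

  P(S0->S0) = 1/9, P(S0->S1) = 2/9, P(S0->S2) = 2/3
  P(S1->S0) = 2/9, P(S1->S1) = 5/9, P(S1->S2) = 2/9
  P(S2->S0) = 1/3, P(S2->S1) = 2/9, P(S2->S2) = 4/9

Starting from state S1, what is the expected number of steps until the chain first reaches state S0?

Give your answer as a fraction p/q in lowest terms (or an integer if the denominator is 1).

Let h_i = expected steps to first reach S0 from state i.
Boundary: h_S0 = 0.
First-step equations for the other states:
  h_S1 = 1 + 2/9*h_S0 + 5/9*h_S1 + 2/9*h_S2
  h_S2 = 1 + 1/3*h_S0 + 2/9*h_S1 + 4/9*h_S2

Substituting h_S0 = 0 and rearranging gives the linear system (I - Q) h = 1:
  [4/9, -2/9] . (h_S1, h_S2) = 1
  [-2/9, 5/9] . (h_S1, h_S2) = 1

Solving yields:
  h_S1 = 63/16
  h_S2 = 27/8

Starting state is S1, so the expected hitting time is h_S1 = 63/16.

Answer: 63/16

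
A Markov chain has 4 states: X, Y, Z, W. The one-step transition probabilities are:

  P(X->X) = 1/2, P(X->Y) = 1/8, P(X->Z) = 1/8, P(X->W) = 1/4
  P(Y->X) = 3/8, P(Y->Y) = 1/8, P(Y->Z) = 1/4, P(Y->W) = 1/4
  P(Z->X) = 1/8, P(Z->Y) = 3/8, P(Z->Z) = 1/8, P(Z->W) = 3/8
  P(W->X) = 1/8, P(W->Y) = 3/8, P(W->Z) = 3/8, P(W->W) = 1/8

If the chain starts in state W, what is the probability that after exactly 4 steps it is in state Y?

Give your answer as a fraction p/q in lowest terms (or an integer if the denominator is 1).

Answer: 495/2048

Derivation:
Computing P^4 by repeated multiplication:
P^1 =
  X: [1/2, 1/8, 1/8, 1/4]
  Y: [3/8, 1/8, 1/4, 1/4]
  Z: [1/8, 3/8, 1/8, 3/8]
  W: [1/8, 3/8, 3/8, 1/8]
P^2 =
  X: [11/32, 7/32, 13/64, 15/64]
  Y: [19/64, 1/4, 13/64, 1/4]
  Z: [17/64, 1/4, 17/64, 7/32]
  W: [17/64, 1/4, 13/64, 9/32]
P^3 =
  X: [79/256, 15/64, 27/128, 63/256]
  Y: [153/512, 61/256, 7/32, 125/512]
  Z: [147/512, 63/256, 27/128, 131/512]
  W: [147/512, 63/256, 29/128, 123/512]
P^4 =
  X: [613/2048, 245/1024, 221/1024, 503/2048]
  Y: [1215/4096, 493/2048, 221/1024, 1011/4096]
  Z: [1205/4096, 495/2048, 225/1024, 1001/4096]
  W: [1205/4096, 495/2048, 221/1024, 1017/4096]

(P^4)[W -> Y] = 495/2048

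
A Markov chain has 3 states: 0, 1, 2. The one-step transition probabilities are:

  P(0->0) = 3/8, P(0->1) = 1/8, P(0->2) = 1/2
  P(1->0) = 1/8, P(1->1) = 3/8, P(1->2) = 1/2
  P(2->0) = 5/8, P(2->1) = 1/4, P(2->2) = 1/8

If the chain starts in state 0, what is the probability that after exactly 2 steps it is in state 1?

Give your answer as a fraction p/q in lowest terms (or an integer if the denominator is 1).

Answer: 7/32

Derivation:
Computing P^2 by repeated multiplication:
P^1 =
  0: [3/8, 1/8, 1/2]
  1: [1/8, 3/8, 1/2]
  2: [5/8, 1/4, 1/8]
P^2 =
  0: [15/32, 7/32, 5/16]
  1: [13/32, 9/32, 5/16]
  2: [11/32, 13/64, 29/64]

(P^2)[0 -> 1] = 7/32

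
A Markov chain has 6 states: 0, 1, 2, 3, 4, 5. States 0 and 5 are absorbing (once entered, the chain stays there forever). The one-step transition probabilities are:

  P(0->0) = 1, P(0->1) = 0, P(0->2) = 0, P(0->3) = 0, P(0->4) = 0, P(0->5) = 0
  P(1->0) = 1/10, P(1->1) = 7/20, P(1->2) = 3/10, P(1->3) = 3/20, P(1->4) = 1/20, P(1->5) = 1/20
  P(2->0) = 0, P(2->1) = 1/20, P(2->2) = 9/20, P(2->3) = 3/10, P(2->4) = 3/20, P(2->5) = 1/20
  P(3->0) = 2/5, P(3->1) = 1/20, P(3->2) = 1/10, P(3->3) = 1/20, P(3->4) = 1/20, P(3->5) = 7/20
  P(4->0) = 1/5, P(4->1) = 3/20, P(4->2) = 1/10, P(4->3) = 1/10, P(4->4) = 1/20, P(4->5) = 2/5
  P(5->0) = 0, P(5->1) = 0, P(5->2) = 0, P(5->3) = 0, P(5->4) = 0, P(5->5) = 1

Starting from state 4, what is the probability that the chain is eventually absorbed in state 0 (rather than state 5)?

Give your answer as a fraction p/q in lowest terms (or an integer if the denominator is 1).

Let a_i = P(absorbed in 0 | start in state i).
Boundary conditions: a_0 = 1, a_5 = 0.
For each transient state i, a_i = sum_j P(i->j) * a_j:
  a_1 = 1/10*a_0 + 7/20*a_1 + 3/10*a_2 + 3/20*a_3 + 1/20*a_4 + 1/20*a_5
  a_2 = 0*a_0 + 1/20*a_1 + 9/20*a_2 + 3/10*a_3 + 3/20*a_4 + 1/20*a_5
  a_3 = 2/5*a_0 + 1/20*a_1 + 1/10*a_2 + 1/20*a_3 + 1/20*a_4 + 7/20*a_5
  a_4 = 1/5*a_0 + 3/20*a_1 + 1/10*a_2 + 1/10*a_3 + 1/20*a_4 + 2/5*a_5

Substituting a_0 = 1 and a_5 = 0, rearrange to (I - Q) a = r where r[i] = P(i -> 0):
  [13/20, -3/10, -3/20, -1/20] . (a_1, a_2, a_3, a_4) = 1/10
  [-1/20, 11/20, -3/10, -3/20] . (a_1, a_2, a_3, a_4) = 0
  [-1/20, -1/10, 19/20, -1/20] . (a_1, a_2, a_3, a_4) = 2/5
  [-3/20, -1/10, -1/10, 19/20] . (a_1, a_2, a_3, a_4) = 1/5

Solving yields:
  a_1 = 1143/2279
  a_2 = 984/2279
  a_3 = 1170/2279
  a_4 = 887/2279

Starting state is 4, so the absorption probability is a_4 = 887/2279.

Answer: 887/2279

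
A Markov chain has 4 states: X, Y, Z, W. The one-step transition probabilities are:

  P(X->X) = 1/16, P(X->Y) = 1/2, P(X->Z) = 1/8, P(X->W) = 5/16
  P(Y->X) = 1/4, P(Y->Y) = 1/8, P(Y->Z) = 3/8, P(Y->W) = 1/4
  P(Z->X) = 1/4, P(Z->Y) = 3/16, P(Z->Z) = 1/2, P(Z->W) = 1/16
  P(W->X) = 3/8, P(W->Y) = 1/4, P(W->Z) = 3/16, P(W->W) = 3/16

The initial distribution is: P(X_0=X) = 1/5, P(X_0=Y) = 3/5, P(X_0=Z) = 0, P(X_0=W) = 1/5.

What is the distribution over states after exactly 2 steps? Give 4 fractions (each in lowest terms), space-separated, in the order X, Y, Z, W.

Propagating the distribution step by step (d_{t+1} = d_t * P):
d_0 = (X=1/5, Y=3/5, Z=0, W=1/5)
  d_1[X] = 1/5*1/16 + 3/5*1/4 + 0*1/4 + 1/5*3/8 = 19/80
  d_1[Y] = 1/5*1/2 + 3/5*1/8 + 0*3/16 + 1/5*1/4 = 9/40
  d_1[Z] = 1/5*1/8 + 3/5*3/8 + 0*1/2 + 1/5*3/16 = 23/80
  d_1[W] = 1/5*5/16 + 3/5*1/4 + 0*1/16 + 1/5*3/16 = 1/4
d_1 = (X=19/80, Y=9/40, Z=23/80, W=1/4)
  d_2[X] = 19/80*1/16 + 9/40*1/4 + 23/80*1/4 + 1/4*3/8 = 303/1280
  d_2[Y] = 19/80*1/2 + 9/40*1/8 + 23/80*3/16 + 1/4*1/4 = 337/1280
  d_2[Z] = 19/80*1/8 + 9/40*3/8 + 23/80*1/2 + 1/4*3/16 = 39/128
  d_2[W] = 19/80*5/16 + 9/40*1/4 + 23/80*1/16 + 1/4*3/16 = 25/128
d_2 = (X=303/1280, Y=337/1280, Z=39/128, W=25/128)

Answer: 303/1280 337/1280 39/128 25/128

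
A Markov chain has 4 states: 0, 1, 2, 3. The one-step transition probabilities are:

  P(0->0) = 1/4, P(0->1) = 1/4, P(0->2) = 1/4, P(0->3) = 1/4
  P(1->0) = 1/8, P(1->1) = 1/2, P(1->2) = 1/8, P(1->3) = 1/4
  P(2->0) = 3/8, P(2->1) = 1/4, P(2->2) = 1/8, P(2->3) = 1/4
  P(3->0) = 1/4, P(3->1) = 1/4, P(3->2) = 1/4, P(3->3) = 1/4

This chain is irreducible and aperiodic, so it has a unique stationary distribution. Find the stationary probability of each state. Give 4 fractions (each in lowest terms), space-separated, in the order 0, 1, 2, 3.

Answer: 25/108 1/3 5/27 1/4

Derivation:
The stationary distribution satisfies pi = pi * P, i.e.:
  pi_0 = 1/4*pi_0 + 1/8*pi_1 + 3/8*pi_2 + 1/4*pi_3
  pi_1 = 1/4*pi_0 + 1/2*pi_1 + 1/4*pi_2 + 1/4*pi_3
  pi_2 = 1/4*pi_0 + 1/8*pi_1 + 1/8*pi_2 + 1/4*pi_3
  pi_3 = 1/4*pi_0 + 1/4*pi_1 + 1/4*pi_2 + 1/4*pi_3
with normalization: pi_0 + pi_1 + pi_2 + pi_3 = 1.

Using the first 3 balance equations plus normalization, the linear system A*pi = b is:
  [-3/4, 1/8, 3/8, 1/4] . pi = 0
  [1/4, -1/2, 1/4, 1/4] . pi = 0
  [1/4, 1/8, -7/8, 1/4] . pi = 0
  [1, 1, 1, 1] . pi = 1

Solving yields:
  pi_0 = 25/108
  pi_1 = 1/3
  pi_2 = 5/27
  pi_3 = 1/4

Verification (pi * P):
  25/108*1/4 + 1/3*1/8 + 5/27*3/8 + 1/4*1/4 = 25/108 = pi_0  (ok)
  25/108*1/4 + 1/3*1/2 + 5/27*1/4 + 1/4*1/4 = 1/3 = pi_1  (ok)
  25/108*1/4 + 1/3*1/8 + 5/27*1/8 + 1/4*1/4 = 5/27 = pi_2  (ok)
  25/108*1/4 + 1/3*1/4 + 5/27*1/4 + 1/4*1/4 = 1/4 = pi_3  (ok)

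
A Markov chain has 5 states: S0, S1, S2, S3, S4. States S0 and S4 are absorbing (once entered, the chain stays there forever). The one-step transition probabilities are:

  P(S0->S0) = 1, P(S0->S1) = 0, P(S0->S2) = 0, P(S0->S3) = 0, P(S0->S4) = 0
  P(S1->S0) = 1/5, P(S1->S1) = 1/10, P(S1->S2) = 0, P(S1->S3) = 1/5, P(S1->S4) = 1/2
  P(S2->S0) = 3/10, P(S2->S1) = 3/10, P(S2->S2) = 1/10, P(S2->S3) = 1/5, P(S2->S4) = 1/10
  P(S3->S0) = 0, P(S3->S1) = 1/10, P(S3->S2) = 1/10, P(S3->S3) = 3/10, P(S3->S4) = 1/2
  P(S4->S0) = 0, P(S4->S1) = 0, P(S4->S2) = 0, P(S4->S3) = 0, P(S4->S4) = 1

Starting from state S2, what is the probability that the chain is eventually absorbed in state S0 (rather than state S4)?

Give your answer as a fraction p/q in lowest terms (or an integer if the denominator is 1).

Answer: 229/525

Derivation:
Let a_i = P(absorbed in S0 | start in state i).
Boundary conditions: a_S0 = 1, a_S4 = 0.
For each transient state i, a_i = sum_j P(i->j) * a_j:
  a_S1 = 1/5*a_S0 + 1/10*a_S1 + 0*a_S2 + 1/5*a_S3 + 1/2*a_S4
  a_S2 = 3/10*a_S0 + 3/10*a_S1 + 1/10*a_S2 + 1/5*a_S3 + 1/10*a_S4
  a_S3 = 0*a_S0 + 1/10*a_S1 + 1/10*a_S2 + 3/10*a_S3 + 1/2*a_S4

Substituting a_S0 = 1 and a_S4 = 0, rearrange to (I - Q) a = r where r[i] = P(i -> S0):
  [9/10, 0, -1/5] . (a_S1, a_S2, a_S3) = 1/5
  [-3/10, 9/10, -1/5] . (a_S1, a_S2, a_S3) = 3/10
  [-1/10, -1/10, 7/10] . (a_S1, a_S2, a_S3) = 0

Solving yields:
  a_S1 = 128/525
  a_S2 = 229/525
  a_S3 = 17/175

Starting state is S2, so the absorption probability is a_S2 = 229/525.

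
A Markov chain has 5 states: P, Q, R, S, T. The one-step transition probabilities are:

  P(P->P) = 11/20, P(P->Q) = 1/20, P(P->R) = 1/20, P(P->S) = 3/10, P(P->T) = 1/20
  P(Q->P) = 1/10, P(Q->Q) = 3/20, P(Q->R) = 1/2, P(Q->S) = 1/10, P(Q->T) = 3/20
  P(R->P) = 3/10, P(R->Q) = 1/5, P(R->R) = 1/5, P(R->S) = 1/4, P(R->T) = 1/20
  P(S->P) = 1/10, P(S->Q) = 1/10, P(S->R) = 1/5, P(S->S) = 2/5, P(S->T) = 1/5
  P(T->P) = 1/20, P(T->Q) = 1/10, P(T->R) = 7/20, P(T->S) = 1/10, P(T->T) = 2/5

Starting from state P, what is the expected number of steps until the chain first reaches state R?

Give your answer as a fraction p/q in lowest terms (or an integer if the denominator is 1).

Answer: 7440/1297

Derivation:
Let h_i = expected steps to first reach R from state i.
Boundary: h_R = 0.
First-step equations for the other states:
  h_P = 1 + 11/20*h_P + 1/20*h_Q + 1/20*h_R + 3/10*h_S + 1/20*h_T
  h_Q = 1 + 1/10*h_P + 3/20*h_Q + 1/2*h_R + 1/10*h_S + 3/20*h_T
  h_S = 1 + 1/10*h_P + 1/10*h_Q + 1/5*h_R + 2/5*h_S + 1/5*h_T
  h_T = 1 + 1/20*h_P + 1/10*h_Q + 7/20*h_R + 1/10*h_S + 2/5*h_T

Substituting h_R = 0 and rearranging gives the linear system (I - Q) h = 1:
  [9/20, -1/20, -3/10, -1/20] . (h_P, h_Q, h_S, h_T) = 1
  [-1/10, 17/20, -1/10, -3/20] . (h_P, h_Q, h_S, h_T) = 1
  [-1/10, -1/10, 3/5, -1/5] . (h_P, h_Q, h_S, h_T) = 1
  [-1/20, -1/10, -1/10, 3/5] . (h_P, h_Q, h_S, h_T) = 1

Solving yields:
  h_P = 7440/1297
  h_Q = 3810/1297
  h_S = 5480/1297
  h_T = 4330/1297

Starting state is P, so the expected hitting time is h_P = 7440/1297.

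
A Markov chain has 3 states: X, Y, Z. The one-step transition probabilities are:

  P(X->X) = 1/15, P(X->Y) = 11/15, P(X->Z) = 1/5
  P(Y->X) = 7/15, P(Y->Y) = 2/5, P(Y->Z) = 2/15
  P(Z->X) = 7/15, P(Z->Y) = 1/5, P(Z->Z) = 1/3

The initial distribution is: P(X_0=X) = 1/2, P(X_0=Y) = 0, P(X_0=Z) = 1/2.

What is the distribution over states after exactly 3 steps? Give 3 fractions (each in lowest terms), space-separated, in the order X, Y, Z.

Propagating the distribution step by step (d_{t+1} = d_t * P):
d_0 = (X=1/2, Y=0, Z=1/2)
  d_1[X] = 1/2*1/15 + 0*7/15 + 1/2*7/15 = 4/15
  d_1[Y] = 1/2*11/15 + 0*2/5 + 1/2*1/5 = 7/15
  d_1[Z] = 1/2*1/5 + 0*2/15 + 1/2*1/3 = 4/15
d_1 = (X=4/15, Y=7/15, Z=4/15)
  d_2[X] = 4/15*1/15 + 7/15*7/15 + 4/15*7/15 = 9/25
  d_2[Y] = 4/15*11/15 + 7/15*2/5 + 4/15*1/5 = 98/225
  d_2[Z] = 4/15*1/5 + 7/15*2/15 + 4/15*1/3 = 46/225
d_2 = (X=9/25, Y=98/225, Z=46/225)
  d_3[X] = 9/25*1/15 + 98/225*7/15 + 46/225*7/15 = 121/375
  d_3[Y] = 9/25*11/15 + 98/225*2/5 + 46/225*1/5 = 539/1125
  d_3[Z] = 9/25*1/5 + 98/225*2/15 + 46/225*1/3 = 223/1125
d_3 = (X=121/375, Y=539/1125, Z=223/1125)

Answer: 121/375 539/1125 223/1125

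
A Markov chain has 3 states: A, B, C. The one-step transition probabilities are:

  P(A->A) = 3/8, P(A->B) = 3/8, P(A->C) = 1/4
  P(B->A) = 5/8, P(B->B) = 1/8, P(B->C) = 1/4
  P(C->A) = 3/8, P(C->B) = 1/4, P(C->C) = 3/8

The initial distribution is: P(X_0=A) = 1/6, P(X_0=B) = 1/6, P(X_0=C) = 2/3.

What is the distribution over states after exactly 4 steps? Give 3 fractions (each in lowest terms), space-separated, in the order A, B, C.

Answer: 85/192 139/512 439/1536

Derivation:
Propagating the distribution step by step (d_{t+1} = d_t * P):
d_0 = (A=1/6, B=1/6, C=2/3)
  d_1[A] = 1/6*3/8 + 1/6*5/8 + 2/3*3/8 = 5/12
  d_1[B] = 1/6*3/8 + 1/6*1/8 + 2/3*1/4 = 1/4
  d_1[C] = 1/6*1/4 + 1/6*1/4 + 2/3*3/8 = 1/3
d_1 = (A=5/12, B=1/4, C=1/3)
  d_2[A] = 5/12*3/8 + 1/4*5/8 + 1/3*3/8 = 7/16
  d_2[B] = 5/12*3/8 + 1/4*1/8 + 1/3*1/4 = 13/48
  d_2[C] = 5/12*1/4 + 1/4*1/4 + 1/3*3/8 = 7/24
d_2 = (A=7/16, B=13/48, C=7/24)
  d_3[A] = 7/16*3/8 + 13/48*5/8 + 7/24*3/8 = 85/192
  d_3[B] = 7/16*3/8 + 13/48*1/8 + 7/24*1/4 = 13/48
  d_3[C] = 7/16*1/4 + 13/48*1/4 + 7/24*3/8 = 55/192
d_3 = (A=85/192, B=13/48, C=55/192)
  d_4[A] = 85/192*3/8 + 13/48*5/8 + 55/192*3/8 = 85/192
  d_4[B] = 85/192*3/8 + 13/48*1/8 + 55/192*1/4 = 139/512
  d_4[C] = 85/192*1/4 + 13/48*1/4 + 55/192*3/8 = 439/1536
d_4 = (A=85/192, B=139/512, C=439/1536)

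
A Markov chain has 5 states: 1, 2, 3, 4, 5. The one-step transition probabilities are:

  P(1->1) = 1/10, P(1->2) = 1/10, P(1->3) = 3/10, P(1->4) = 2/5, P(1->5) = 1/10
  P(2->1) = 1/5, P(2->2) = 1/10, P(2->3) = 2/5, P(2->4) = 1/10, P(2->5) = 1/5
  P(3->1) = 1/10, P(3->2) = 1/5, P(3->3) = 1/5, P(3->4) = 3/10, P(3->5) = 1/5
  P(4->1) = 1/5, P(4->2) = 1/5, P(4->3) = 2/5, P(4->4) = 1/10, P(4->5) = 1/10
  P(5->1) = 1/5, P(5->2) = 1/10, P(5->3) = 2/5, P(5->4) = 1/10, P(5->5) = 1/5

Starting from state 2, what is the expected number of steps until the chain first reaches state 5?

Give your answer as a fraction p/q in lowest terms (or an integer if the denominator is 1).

Let h_i = expected steps to first reach 5 from state i.
Boundary: h_5 = 0.
First-step equations for the other states:
  h_1 = 1 + 1/10*h_1 + 1/10*h_2 + 3/10*h_3 + 2/5*h_4 + 1/10*h_5
  h_2 = 1 + 1/5*h_1 + 1/10*h_2 + 2/5*h_3 + 1/10*h_4 + 1/5*h_5
  h_3 = 1 + 1/10*h_1 + 1/5*h_2 + 1/5*h_3 + 3/10*h_4 + 1/5*h_5
  h_4 = 1 + 1/5*h_1 + 1/5*h_2 + 2/5*h_3 + 1/10*h_4 + 1/10*h_5

Substituting h_5 = 0 and rearranging gives the linear system (I - Q) h = 1:
  [9/10, -1/10, -3/10, -2/5] . (h_1, h_2, h_3, h_4) = 1
  [-1/5, 9/10, -2/5, -1/10] . (h_1, h_2, h_3, h_4) = 1
  [-1/10, -1/5, 4/5, -3/10] . (h_1, h_2, h_3, h_4) = 1
  [-1/5, -1/5, -2/5, 9/10] . (h_1, h_2, h_3, h_4) = 1

Solving yields:
  h_1 = 976/143
  h_2 = 2620/429
  h_3 = 2638/429
  h_4 = 262/39

Starting state is 2, so the expected hitting time is h_2 = 2620/429.

Answer: 2620/429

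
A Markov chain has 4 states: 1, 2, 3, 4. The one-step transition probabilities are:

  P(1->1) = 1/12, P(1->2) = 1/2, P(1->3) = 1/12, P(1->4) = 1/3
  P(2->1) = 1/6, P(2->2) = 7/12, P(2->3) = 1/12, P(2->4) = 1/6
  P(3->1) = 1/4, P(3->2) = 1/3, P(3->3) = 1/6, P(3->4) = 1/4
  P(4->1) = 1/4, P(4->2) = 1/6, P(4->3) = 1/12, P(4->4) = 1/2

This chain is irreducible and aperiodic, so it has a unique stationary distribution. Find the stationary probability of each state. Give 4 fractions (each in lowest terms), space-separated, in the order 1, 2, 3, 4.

Answer: 69/374 78/187 1/11 115/374

Derivation:
The stationary distribution satisfies pi = pi * P, i.e.:
  pi_1 = 1/12*pi_1 + 1/6*pi_2 + 1/4*pi_3 + 1/4*pi_4
  pi_2 = 1/2*pi_1 + 7/12*pi_2 + 1/3*pi_3 + 1/6*pi_4
  pi_3 = 1/12*pi_1 + 1/12*pi_2 + 1/6*pi_3 + 1/12*pi_4
  pi_4 = 1/3*pi_1 + 1/6*pi_2 + 1/4*pi_3 + 1/2*pi_4
with normalization: pi_1 + pi_2 + pi_3 + pi_4 = 1.

Using the first 3 balance equations plus normalization, the linear system A*pi = b is:
  [-11/12, 1/6, 1/4, 1/4] . pi = 0
  [1/2, -5/12, 1/3, 1/6] . pi = 0
  [1/12, 1/12, -5/6, 1/12] . pi = 0
  [1, 1, 1, 1] . pi = 1

Solving yields:
  pi_1 = 69/374
  pi_2 = 78/187
  pi_3 = 1/11
  pi_4 = 115/374

Verification (pi * P):
  69/374*1/12 + 78/187*1/6 + 1/11*1/4 + 115/374*1/4 = 69/374 = pi_1  (ok)
  69/374*1/2 + 78/187*7/12 + 1/11*1/3 + 115/374*1/6 = 78/187 = pi_2  (ok)
  69/374*1/12 + 78/187*1/12 + 1/11*1/6 + 115/374*1/12 = 1/11 = pi_3  (ok)
  69/374*1/3 + 78/187*1/6 + 1/11*1/4 + 115/374*1/2 = 115/374 = pi_4  (ok)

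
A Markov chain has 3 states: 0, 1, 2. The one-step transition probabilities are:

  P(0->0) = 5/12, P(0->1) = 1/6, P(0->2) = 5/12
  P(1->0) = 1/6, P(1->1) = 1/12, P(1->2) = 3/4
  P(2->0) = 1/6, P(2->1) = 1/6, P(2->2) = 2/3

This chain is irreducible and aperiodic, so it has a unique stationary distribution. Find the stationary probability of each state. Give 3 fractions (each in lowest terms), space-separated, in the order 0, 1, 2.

The stationary distribution satisfies pi = pi * P, i.e.:
  pi_0 = 5/12*pi_0 + 1/6*pi_1 + 1/6*pi_2
  pi_1 = 1/6*pi_0 + 1/12*pi_1 + 1/6*pi_2
  pi_2 = 5/12*pi_0 + 3/4*pi_1 + 2/3*pi_2
with normalization: pi_0 + pi_1 + pi_2 = 1.

Using the first 2 balance equations plus normalization, the linear system A*pi = b is:
  [-7/12, 1/6, 1/6] . pi = 0
  [1/6, -11/12, 1/6] . pi = 0
  [1, 1, 1] . pi = 1

Solving yields:
  pi_0 = 2/9
  pi_1 = 2/13
  pi_2 = 73/117

Verification (pi * P):
  2/9*5/12 + 2/13*1/6 + 73/117*1/6 = 2/9 = pi_0  (ok)
  2/9*1/6 + 2/13*1/12 + 73/117*1/6 = 2/13 = pi_1  (ok)
  2/9*5/12 + 2/13*3/4 + 73/117*2/3 = 73/117 = pi_2  (ok)

Answer: 2/9 2/13 73/117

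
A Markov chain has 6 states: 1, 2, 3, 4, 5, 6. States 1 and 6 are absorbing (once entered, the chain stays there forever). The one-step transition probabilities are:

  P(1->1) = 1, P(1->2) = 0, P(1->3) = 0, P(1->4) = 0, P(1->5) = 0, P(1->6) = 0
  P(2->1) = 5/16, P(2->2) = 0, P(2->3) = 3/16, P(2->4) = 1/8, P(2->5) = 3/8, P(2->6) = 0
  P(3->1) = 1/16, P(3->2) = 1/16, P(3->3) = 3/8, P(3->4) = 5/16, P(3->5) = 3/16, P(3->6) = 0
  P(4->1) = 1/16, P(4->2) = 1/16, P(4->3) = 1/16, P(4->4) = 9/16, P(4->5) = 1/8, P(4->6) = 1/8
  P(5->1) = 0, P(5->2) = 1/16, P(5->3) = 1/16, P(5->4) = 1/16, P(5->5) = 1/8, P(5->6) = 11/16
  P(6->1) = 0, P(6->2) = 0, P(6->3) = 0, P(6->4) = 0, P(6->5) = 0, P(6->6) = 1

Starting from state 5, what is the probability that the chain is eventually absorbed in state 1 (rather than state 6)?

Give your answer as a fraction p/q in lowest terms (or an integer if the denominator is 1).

Let a_i = P(absorbed in 1 | start in state i).
Boundary conditions: a_1 = 1, a_6 = 0.
For each transient state i, a_i = sum_j P(i->j) * a_j:
  a_2 = 5/16*a_1 + 0*a_2 + 3/16*a_3 + 1/8*a_4 + 3/8*a_5 + 0*a_6
  a_3 = 1/16*a_1 + 1/16*a_2 + 3/8*a_3 + 5/16*a_4 + 3/16*a_5 + 0*a_6
  a_4 = 1/16*a_1 + 1/16*a_2 + 1/16*a_3 + 9/16*a_4 + 1/8*a_5 + 1/8*a_6
  a_5 = 0*a_1 + 1/16*a_2 + 1/16*a_3 + 1/16*a_4 + 1/8*a_5 + 11/16*a_6

Substituting a_1 = 1 and a_6 = 0, rearrange to (I - Q) a = r where r[i] = P(i -> 1):
  [1, -3/16, -1/8, -3/8] . (a_2, a_3, a_4, a_5) = 5/16
  [-1/16, 5/8, -5/16, -3/16] . (a_2, a_3, a_4, a_5) = 1/16
  [-1/16, -1/16, 7/16, -1/8] . (a_2, a_3, a_4, a_5) = 1/16
  [-1/16, -1/16, -1/16, 7/8] . (a_2, a_3, a_4, a_5) = 0

Solving yields:
  a_2 = 5231/12216
  a_3 = 1817/6108
  a_4 = 3259/12216
  a_5 = 433/6108

Starting state is 5, so the absorption probability is a_5 = 433/6108.

Answer: 433/6108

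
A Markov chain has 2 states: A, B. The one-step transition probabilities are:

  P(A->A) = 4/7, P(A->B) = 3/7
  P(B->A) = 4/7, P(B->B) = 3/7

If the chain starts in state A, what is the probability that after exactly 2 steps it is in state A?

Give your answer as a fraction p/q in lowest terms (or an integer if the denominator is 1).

Answer: 4/7

Derivation:
Computing P^2 by repeated multiplication:
P^1 =
  A: [4/7, 3/7]
  B: [4/7, 3/7]
P^2 =
  A: [4/7, 3/7]
  B: [4/7, 3/7]

(P^2)[A -> A] = 4/7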